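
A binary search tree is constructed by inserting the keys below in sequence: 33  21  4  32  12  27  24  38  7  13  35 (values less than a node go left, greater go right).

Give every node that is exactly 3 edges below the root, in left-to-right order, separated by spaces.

12 27

Resulting structure (node: left, right):
  33: L=21, R=38
  21: L=4, R=32
  4: L=–, R=12
  32: L=27, R=–
  12: L=7, R=13
  27: L=24, R=–
  24: L=–, R=–
  38: L=35, R=–
  7: L=–, R=–
  13: L=–, R=–
  35: L=–, R=–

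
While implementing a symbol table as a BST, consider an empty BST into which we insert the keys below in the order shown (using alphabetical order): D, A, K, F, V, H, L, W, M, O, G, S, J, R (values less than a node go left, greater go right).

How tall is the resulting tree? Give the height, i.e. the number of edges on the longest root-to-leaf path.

7

Insert D: tree is empty, so D becomes the root.
Insert A: A < D → go left. Place as left child of D.
Insert K: K > D → go right. Place as right child of D.
Insert F: F > D → go right; F < K → go left. Place as left child of K.
Insert V: V > D → go right; V > K → go right. Place as right child of K.
Insert H: H > D → go right; H < K → go left; H > F → go right. Place as right child of F.
Insert L: L > D → go right; L > K → go right; L < V → go left. Place as left child of V.
Insert W: W > D → go right; W > K → go right; W > V → go right. Place as right child of V.
Insert M: M > D → go right; M > K → go right; M < V → go left; M > L → go right. Place as right child of L.
Insert O: O > D → go right; O > K → go right; O < V → go left; O > L → go right; O > M → go right. Place as right child of M.
Insert G: G > D → go right; G < K → go left; G > F → go right; G < H → go left. Place as left child of H.
Insert S: S > D → go right; S > K → go right; S < V → go left; S > L → go right; S > M → go right; S > O → go right. Place as right child of O.
Insert J: J > D → go right; J < K → go left; J > F → go right; J > H → go right. Place as right child of H.
Insert R: R > D → go right; R > K → go right; R < V → go left; R > L → go right; R > M → go right; R > O → go right; R < S → go left. Place as left child of S.

The deepest node is R at depth 7.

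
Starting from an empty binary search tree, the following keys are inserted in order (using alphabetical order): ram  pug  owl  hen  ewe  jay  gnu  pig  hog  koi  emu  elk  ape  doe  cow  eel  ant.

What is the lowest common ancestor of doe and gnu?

ewe

Insert ram: tree is empty, so ram becomes the root.
Insert pug: pug < ram → go left. Place as left child of ram.
Insert owl: owl < ram → go left; owl < pug → go left. Place as left child of pug.
Insert hen: hen < ram → go left; hen < pug → go left; hen < owl → go left. Place as left child of owl.
Insert ewe: ewe < ram → go left; ewe < pug → go left; ewe < owl → go left; ewe < hen → go left. Place as left child of hen.
Insert jay: jay < ram → go left; jay < pug → go left; jay < owl → go left; jay > hen → go right. Place as right child of hen.
Insert gnu: gnu < ram → go left; gnu < pug → go left; gnu < owl → go left; gnu < hen → go left; gnu > ewe → go right. Place as right child of ewe.
Insert pig: pig < ram → go left; pig < pug → go left; pig > owl → go right. Place as right child of owl.
Insert hog: hog < ram → go left; hog < pug → go left; hog < owl → go left; hog > hen → go right; hog < jay → go left. Place as left child of jay.
Insert koi: koi < ram → go left; koi < pug → go left; koi < owl → go left; koi > hen → go right; koi > jay → go right. Place as right child of jay.
Insert emu: emu < ram → go left; emu < pug → go left; emu < owl → go left; emu < hen → go left; emu < ewe → go left. Place as left child of ewe.
Insert elk: elk < ram → go left; elk < pug → go left; elk < owl → go left; elk < hen → go left; elk < ewe → go left; elk < emu → go left. Place as left child of emu.
Insert ape: ape < ram → go left; ape < pug → go left; ape < owl → go left; ape < hen → go left; ape < ewe → go left; ape < emu → go left; ape < elk → go left. Place as left child of elk.
Insert doe: doe < ram → go left; doe < pug → go left; doe < owl → go left; doe < hen → go left; doe < ewe → go left; doe < emu → go left; doe < elk → go left; doe > ape → go right. Place as right child of ape.
Insert cow: cow < ram → go left; cow < pug → go left; cow < owl → go left; cow < hen → go left; cow < ewe → go left; cow < emu → go left; cow < elk → go left; cow > ape → go right; cow < doe → go left. Place as left child of doe.
Insert eel: eel < ram → go left; eel < pug → go left; eel < owl → go left; eel < hen → go left; eel < ewe → go left; eel < emu → go left; eel < elk → go left; eel > ape → go right; eel > doe → go right. Place as right child of doe.
Insert ant: ant < ram → go left; ant < pug → go left; ant < owl → go left; ant < hen → go left; ant < ewe → go left; ant < emu → go left; ant < elk → go left; ant < ape → go left. Place as left child of ape.

Path to doe: ram → pug → owl → hen → ewe → emu → elk → ape → doe
Path to gnu: ram → pug → owl → hen → ewe → gnu
The paths share a prefix ending at ewe, then split left and right.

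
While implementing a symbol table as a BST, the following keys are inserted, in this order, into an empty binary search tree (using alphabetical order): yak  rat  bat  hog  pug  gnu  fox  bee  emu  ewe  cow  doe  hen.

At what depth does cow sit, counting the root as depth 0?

8

yak: root
rat: left child of yak (depth 1)
bat: left child of rat (depth 2)
hog: right child of bat (depth 3)
pug: right child of hog (depth 4)
gnu: left child of hog (depth 4)
fox: left child of gnu (depth 5)
bee: left child of fox (depth 6)
emu: right child of bee (depth 7)
ewe: right child of emu (depth 8)
cow: left child of emu (depth 8)
doe: right child of cow (depth 9)
hen: right child of gnu (depth 5)

Path to cow: yak → rat → bat → hog → gnu → fox → bee → emu → cow, which is 8 edges.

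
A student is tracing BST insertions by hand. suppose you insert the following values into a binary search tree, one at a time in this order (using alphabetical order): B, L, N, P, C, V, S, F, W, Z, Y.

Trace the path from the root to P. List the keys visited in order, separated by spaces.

B L N P

Insert B: tree is empty, so B becomes the root.
Insert L: L > B → go right. Place as right child of B.
Insert N: N > B → go right; N > L → go right. Place as right child of L.
Insert P: P > B → go right; P > L → go right; P > N → go right. Place as right child of N.
Insert C: C > B → go right; C < L → go left. Place as left child of L.
Insert V: V > B → go right; V > L → go right; V > N → go right; V > P → go right. Place as right child of P.
Insert S: S > B → go right; S > L → go right; S > N → go right; S > P → go right; S < V → go left. Place as left child of V.
Insert F: F > B → go right; F < L → go left; F > C → go right. Place as right child of C.
Insert W: W > B → go right; W > L → go right; W > N → go right; W > P → go right; W > V → go right. Place as right child of V.
Insert Z: Z > B → go right; Z > L → go right; Z > N → go right; Z > P → go right; Z > V → go right; Z > W → go right. Place as right child of W.
Insert Y: Y > B → go right; Y > L → go right; Y > N → go right; Y > P → go right; Y > V → go right; Y > W → go right; Y < Z → go left. Place as left child of Z.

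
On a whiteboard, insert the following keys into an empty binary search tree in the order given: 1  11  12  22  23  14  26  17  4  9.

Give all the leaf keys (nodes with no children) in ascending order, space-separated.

1: root
11: right child of 1 (depth 1)
12: right child of 11 (depth 2)
22: right child of 12 (depth 3)
23: right child of 22 (depth 4)
14: left child of 22 (depth 4)
26: right child of 23 (depth 5)
17: right child of 14 (depth 5)
4: left child of 11 (depth 2)
9: right child of 4 (depth 3)

9 17 26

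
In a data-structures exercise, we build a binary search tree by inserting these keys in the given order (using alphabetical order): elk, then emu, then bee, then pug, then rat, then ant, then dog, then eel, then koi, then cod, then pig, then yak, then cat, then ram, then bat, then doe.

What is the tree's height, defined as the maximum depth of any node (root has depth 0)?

Insert elk: tree is empty, so elk becomes the root.
Insert emu: emu > elk → go right. Place as right child of elk.
Insert bee: bee < elk → go left. Place as left child of elk.
Insert pug: pug > elk → go right; pug > emu → go right. Place as right child of emu.
Insert rat: rat > elk → go right; rat > emu → go right; rat > pug → go right. Place as right child of pug.
Insert ant: ant < elk → go left; ant < bee → go left. Place as left child of bee.
Insert dog: dog < elk → go left; dog > bee → go right. Place as right child of bee.
Insert eel: eel < elk → go left; eel > bee → go right; eel > dog → go right. Place as right child of dog.
Insert koi: koi > elk → go right; koi > emu → go right; koi < pug → go left. Place as left child of pug.
Insert cod: cod < elk → go left; cod > bee → go right; cod < dog → go left. Place as left child of dog.
Insert pig: pig > elk → go right; pig > emu → go right; pig < pug → go left; pig > koi → go right. Place as right child of koi.
Insert yak: yak > elk → go right; yak > emu → go right; yak > pug → go right; yak > rat → go right. Place as right child of rat.
Insert cat: cat < elk → go left; cat > bee → go right; cat < dog → go left; cat < cod → go left. Place as left child of cod.
Insert ram: ram > elk → go right; ram > emu → go right; ram > pug → go right; ram < rat → go left. Place as left child of rat.
Insert bat: bat < elk → go left; bat < bee → go left; bat > ant → go right. Place as right child of ant.
Insert doe: doe < elk → go left; doe > bee → go right; doe < dog → go left; doe > cod → go right. Place as right child of cod.

The deepest node is pig at depth 4.

4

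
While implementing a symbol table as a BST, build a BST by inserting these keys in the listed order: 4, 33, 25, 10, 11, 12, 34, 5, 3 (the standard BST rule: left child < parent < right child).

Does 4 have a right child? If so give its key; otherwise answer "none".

4: root
33: right child of 4 (depth 1)
25: left child of 33 (depth 2)
10: left child of 25 (depth 3)
11: right child of 10 (depth 4)
12: right child of 11 (depth 5)
34: right child of 33 (depth 2)
5: left child of 10 (depth 4)
3: left child of 4 (depth 1)

33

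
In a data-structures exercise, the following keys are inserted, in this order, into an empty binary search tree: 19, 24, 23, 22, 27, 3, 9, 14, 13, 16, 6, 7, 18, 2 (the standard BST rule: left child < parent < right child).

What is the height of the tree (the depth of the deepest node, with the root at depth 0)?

Insert 19: tree is empty, so 19 becomes the root.
Insert 24: 24 > 19 → go right. Place as right child of 19.
Insert 23: 23 > 19 → go right; 23 < 24 → go left. Place as left child of 24.
Insert 22: 22 > 19 → go right; 22 < 24 → go left; 22 < 23 → go left. Place as left child of 23.
Insert 27: 27 > 19 → go right; 27 > 24 → go right. Place as right child of 24.
Insert 3: 3 < 19 → go left. Place as left child of 19.
Insert 9: 9 < 19 → go left; 9 > 3 → go right. Place as right child of 3.
Insert 14: 14 < 19 → go left; 14 > 3 → go right; 14 > 9 → go right. Place as right child of 9.
Insert 13: 13 < 19 → go left; 13 > 3 → go right; 13 > 9 → go right; 13 < 14 → go left. Place as left child of 14.
Insert 16: 16 < 19 → go left; 16 > 3 → go right; 16 > 9 → go right; 16 > 14 → go right. Place as right child of 14.
Insert 6: 6 < 19 → go left; 6 > 3 → go right; 6 < 9 → go left. Place as left child of 9.
Insert 7: 7 < 19 → go left; 7 > 3 → go right; 7 < 9 → go left; 7 > 6 → go right. Place as right child of 6.
Insert 18: 18 < 19 → go left; 18 > 3 → go right; 18 > 9 → go right; 18 > 14 → go right; 18 > 16 → go right. Place as right child of 16.
Insert 2: 2 < 19 → go left; 2 < 3 → go left. Place as left child of 3.

The deepest node is 18 at depth 5.

5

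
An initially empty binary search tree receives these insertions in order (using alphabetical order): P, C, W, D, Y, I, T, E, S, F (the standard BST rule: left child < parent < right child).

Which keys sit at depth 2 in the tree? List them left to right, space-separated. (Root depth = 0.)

Insert P: tree is empty, so P becomes the root.
Insert C: C < P → go left. Place as left child of P.
Insert W: W > P → go right. Place as right child of P.
Insert D: D < P → go left; D > C → go right. Place as right child of C.
Insert Y: Y > P → go right; Y > W → go right. Place as right child of W.
Insert I: I < P → go left; I > C → go right; I > D → go right. Place as right child of D.
Insert T: T > P → go right; T < W → go left. Place as left child of W.
Insert E: E < P → go left; E > C → go right; E > D → go right; E < I → go left. Place as left child of I.
Insert S: S > P → go right; S < W → go left; S < T → go left. Place as left child of T.
Insert F: F < P → go left; F > C → go right; F > D → go right; F < I → go left; F > E → go right. Place as right child of E.

D T Y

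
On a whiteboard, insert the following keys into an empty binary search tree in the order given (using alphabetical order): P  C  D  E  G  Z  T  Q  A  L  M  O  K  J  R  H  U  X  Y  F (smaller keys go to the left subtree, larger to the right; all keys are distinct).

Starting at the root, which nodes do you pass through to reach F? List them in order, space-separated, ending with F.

Insert P: tree is empty, so P becomes the root.
Insert C: C < P → go left. Place as left child of P.
Insert D: D < P → go left; D > C → go right. Place as right child of C.
Insert E: E < P → go left; E > C → go right; E > D → go right. Place as right child of D.
Insert G: G < P → go left; G > C → go right; G > D → go right; G > E → go right. Place as right child of E.
Insert Z: Z > P → go right. Place as right child of P.
Insert T: T > P → go right; T < Z → go left. Place as left child of Z.
Insert Q: Q > P → go right; Q < Z → go left; Q < T → go left. Place as left child of T.
Insert A: A < P → go left; A < C → go left. Place as left child of C.
Insert L: L < P → go left; L > C → go right; L > D → go right; L > E → go right; L > G → go right. Place as right child of G.
Insert M: M < P → go left; M > C → go right; M > D → go right; M > E → go right; M > G → go right; M > L → go right. Place as right child of L.
Insert O: O < P → go left; O > C → go right; O > D → go right; O > E → go right; O > G → go right; O > L → go right; O > M → go right. Place as right child of M.
Insert K: K < P → go left; K > C → go right; K > D → go right; K > E → go right; K > G → go right; K < L → go left. Place as left child of L.
Insert J: J < P → go left; J > C → go right; J > D → go right; J > E → go right; J > G → go right; J < L → go left; J < K → go left. Place as left child of K.
Insert R: R > P → go right; R < Z → go left; R < T → go left; R > Q → go right. Place as right child of Q.
Insert H: H < P → go left; H > C → go right; H > D → go right; H > E → go right; H > G → go right; H < L → go left; H < K → go left; H < J → go left. Place as left child of J.
Insert U: U > P → go right; U < Z → go left; U > T → go right. Place as right child of T.
Insert X: X > P → go right; X < Z → go left; X > T → go right; X > U → go right. Place as right child of U.
Insert Y: Y > P → go right; Y < Z → go left; Y > T → go right; Y > U → go right; Y > X → go right. Place as right child of X.
Insert F: F < P → go left; F > C → go right; F > D → go right; F > E → go right; F < G → go left. Place as left child of G.

P C D E G F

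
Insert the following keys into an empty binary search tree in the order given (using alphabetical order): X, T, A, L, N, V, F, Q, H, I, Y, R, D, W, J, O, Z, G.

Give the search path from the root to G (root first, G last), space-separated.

Insert X: tree is empty, so X becomes the root.
Insert T: T < X → go left. Place as left child of X.
Insert A: A < X → go left; A < T → go left. Place as left child of T.
Insert L: L < X → go left; L < T → go left; L > A → go right. Place as right child of A.
Insert N: N < X → go left; N < T → go left; N > A → go right; N > L → go right. Place as right child of L.
Insert V: V < X → go left; V > T → go right. Place as right child of T.
Insert F: F < X → go left; F < T → go left; F > A → go right; F < L → go left. Place as left child of L.
Insert Q: Q < X → go left; Q < T → go left; Q > A → go right; Q > L → go right; Q > N → go right. Place as right child of N.
Insert H: H < X → go left; H < T → go left; H > A → go right; H < L → go left; H > F → go right. Place as right child of F.
Insert I: I < X → go left; I < T → go left; I > A → go right; I < L → go left; I > F → go right; I > H → go right. Place as right child of H.
Insert Y: Y > X → go right. Place as right child of X.
Insert R: R < X → go left; R < T → go left; R > A → go right; R > L → go right; R > N → go right; R > Q → go right. Place as right child of Q.
Insert D: D < X → go left; D < T → go left; D > A → go right; D < L → go left; D < F → go left. Place as left child of F.
Insert W: W < X → go left; W > T → go right; W > V → go right. Place as right child of V.
Insert J: J < X → go left; J < T → go left; J > A → go right; J < L → go left; J > F → go right; J > H → go right; J > I → go right. Place as right child of I.
Insert O: O < X → go left; O < T → go left; O > A → go right; O > L → go right; O > N → go right; O < Q → go left. Place as left child of Q.
Insert Z: Z > X → go right; Z > Y → go right. Place as right child of Y.
Insert G: G < X → go left; G < T → go left; G > A → go right; G < L → go left; G > F → go right; G < H → go left. Place as left child of H.

X T A L F H G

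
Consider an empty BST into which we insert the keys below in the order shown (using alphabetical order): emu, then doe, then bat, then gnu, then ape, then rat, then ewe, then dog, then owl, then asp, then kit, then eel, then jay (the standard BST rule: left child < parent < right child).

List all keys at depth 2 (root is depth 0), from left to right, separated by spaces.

emu: root
doe: left child of emu (depth 1)
bat: left child of doe (depth 2)
gnu: right child of emu (depth 1)
ape: left child of bat (depth 3)
rat: right child of gnu (depth 2)
ewe: left child of gnu (depth 2)
dog: right child of doe (depth 2)
owl: left child of rat (depth 3)
asp: right child of ape (depth 4)
kit: left child of owl (depth 4)
eel: right child of dog (depth 3)
jay: left child of kit (depth 5)

bat dog ewe rat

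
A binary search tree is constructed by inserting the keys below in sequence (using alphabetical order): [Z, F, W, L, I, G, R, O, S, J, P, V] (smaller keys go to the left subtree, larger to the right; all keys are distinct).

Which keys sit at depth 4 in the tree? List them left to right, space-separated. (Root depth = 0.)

I R

Insert Z: tree is empty, so Z becomes the root.
Insert F: F < Z → go left. Place as left child of Z.
Insert W: W < Z → go left; W > F → go right. Place as right child of F.
Insert L: L < Z → go left; L > F → go right; L < W → go left. Place as left child of W.
Insert I: I < Z → go left; I > F → go right; I < W → go left; I < L → go left. Place as left child of L.
Insert G: G < Z → go left; G > F → go right; G < W → go left; G < L → go left; G < I → go left. Place as left child of I.
Insert R: R < Z → go left; R > F → go right; R < W → go left; R > L → go right. Place as right child of L.
Insert O: O < Z → go left; O > F → go right; O < W → go left; O > L → go right; O < R → go left. Place as left child of R.
Insert S: S < Z → go left; S > F → go right; S < W → go left; S > L → go right; S > R → go right. Place as right child of R.
Insert J: J < Z → go left; J > F → go right; J < W → go left; J < L → go left; J > I → go right. Place as right child of I.
Insert P: P < Z → go left; P > F → go right; P < W → go left; P > L → go right; P < R → go left; P > O → go right. Place as right child of O.
Insert V: V < Z → go left; V > F → go right; V < W → go left; V > L → go right; V > R → go right; V > S → go right. Place as right child of S.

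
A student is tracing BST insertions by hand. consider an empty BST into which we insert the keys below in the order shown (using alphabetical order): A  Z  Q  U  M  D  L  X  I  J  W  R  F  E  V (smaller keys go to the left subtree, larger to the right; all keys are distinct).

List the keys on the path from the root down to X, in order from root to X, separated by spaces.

A Z Q U X

A: root
Z: right child of A (depth 1)
Q: left child of Z (depth 2)
U: right child of Q (depth 3)
M: left child of Q (depth 3)
D: left child of M (depth 4)
L: right child of D (depth 5)
X: right child of U (depth 4)
I: left child of L (depth 6)
J: right child of I (depth 7)
W: left child of X (depth 5)
R: left child of U (depth 4)
F: left child of I (depth 7)
E: left child of F (depth 8)
V: left child of W (depth 6)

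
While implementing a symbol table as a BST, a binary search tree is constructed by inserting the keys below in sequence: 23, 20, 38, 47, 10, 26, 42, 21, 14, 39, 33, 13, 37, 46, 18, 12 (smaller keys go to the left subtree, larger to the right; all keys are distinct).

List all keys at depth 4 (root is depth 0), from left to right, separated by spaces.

Insert 23: tree is empty, so 23 becomes the root.
Insert 20: 20 < 23 → go left. Place as left child of 23.
Insert 38: 38 > 23 → go right. Place as right child of 23.
Insert 47: 47 > 23 → go right; 47 > 38 → go right. Place as right child of 38.
Insert 10: 10 < 23 → go left; 10 < 20 → go left. Place as left child of 20.
Insert 26: 26 > 23 → go right; 26 < 38 → go left. Place as left child of 38.
Insert 42: 42 > 23 → go right; 42 > 38 → go right; 42 < 47 → go left. Place as left child of 47.
Insert 21: 21 < 23 → go left; 21 > 20 → go right. Place as right child of 20.
Insert 14: 14 < 23 → go left; 14 < 20 → go left; 14 > 10 → go right. Place as right child of 10.
Insert 39: 39 > 23 → go right; 39 > 38 → go right; 39 < 47 → go left; 39 < 42 → go left. Place as left child of 42.
Insert 33: 33 > 23 → go right; 33 < 38 → go left; 33 > 26 → go right. Place as right child of 26.
Insert 13: 13 < 23 → go left; 13 < 20 → go left; 13 > 10 → go right; 13 < 14 → go left. Place as left child of 14.
Insert 37: 37 > 23 → go right; 37 < 38 → go left; 37 > 26 → go right; 37 > 33 → go right. Place as right child of 33.
Insert 46: 46 > 23 → go right; 46 > 38 → go right; 46 < 47 → go left; 46 > 42 → go right. Place as right child of 42.
Insert 18: 18 < 23 → go left; 18 < 20 → go left; 18 > 10 → go right; 18 > 14 → go right. Place as right child of 14.
Insert 12: 12 < 23 → go left; 12 < 20 → go left; 12 > 10 → go right; 12 < 14 → go left; 12 < 13 → go left. Place as left child of 13.

13 18 37 39 46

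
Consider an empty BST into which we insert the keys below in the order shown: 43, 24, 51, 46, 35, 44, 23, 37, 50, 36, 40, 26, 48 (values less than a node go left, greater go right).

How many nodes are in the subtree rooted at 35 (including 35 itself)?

Insert 43: tree is empty, so 43 becomes the root.
Insert 24: 24 < 43 → go left. Place as left child of 43.
Insert 51: 51 > 43 → go right. Place as right child of 43.
Insert 46: 46 > 43 → go right; 46 < 51 → go left. Place as left child of 51.
Insert 35: 35 < 43 → go left; 35 > 24 → go right. Place as right child of 24.
Insert 44: 44 > 43 → go right; 44 < 51 → go left; 44 < 46 → go left. Place as left child of 46.
Insert 23: 23 < 43 → go left; 23 < 24 → go left. Place as left child of 24.
Insert 37: 37 < 43 → go left; 37 > 24 → go right; 37 > 35 → go right. Place as right child of 35.
Insert 50: 50 > 43 → go right; 50 < 51 → go left; 50 > 46 → go right. Place as right child of 46.
Insert 36: 36 < 43 → go left; 36 > 24 → go right; 36 > 35 → go right; 36 < 37 → go left. Place as left child of 37.
Insert 40: 40 < 43 → go left; 40 > 24 → go right; 40 > 35 → go right; 40 > 37 → go right. Place as right child of 37.
Insert 26: 26 < 43 → go left; 26 > 24 → go right; 26 < 35 → go left. Place as left child of 35.
Insert 48: 48 > 43 → go right; 48 < 51 → go left; 48 > 46 → go right; 48 < 50 → go left. Place as left child of 50.

Subtree rooted at 35 contains: 35, 26, 37, 36, 40 — 5 nodes.

5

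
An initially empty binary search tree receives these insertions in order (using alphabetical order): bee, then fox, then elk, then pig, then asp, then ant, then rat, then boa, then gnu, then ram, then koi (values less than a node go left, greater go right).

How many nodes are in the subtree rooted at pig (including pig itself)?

5

bee: root
fox: right child of bee (depth 1)
elk: left child of fox (depth 2)
pig: right child of fox (depth 2)
asp: left child of bee (depth 1)
ant: left child of asp (depth 2)
rat: right child of pig (depth 3)
boa: left child of elk (depth 3)
gnu: left child of pig (depth 3)
ram: left child of rat (depth 4)
koi: right child of gnu (depth 4)

Subtree rooted at pig contains: pig, gnu, koi, rat, ram — 5 nodes.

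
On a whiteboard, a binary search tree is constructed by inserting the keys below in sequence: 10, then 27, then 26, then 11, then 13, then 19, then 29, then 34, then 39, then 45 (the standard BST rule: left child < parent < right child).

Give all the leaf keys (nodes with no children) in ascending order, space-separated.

10: root
27: right child of 10 (depth 1)
26: left child of 27 (depth 2)
11: left child of 26 (depth 3)
13: right child of 11 (depth 4)
19: right child of 13 (depth 5)
29: right child of 27 (depth 2)
34: right child of 29 (depth 3)
39: right child of 34 (depth 4)
45: right child of 39 (depth 5)

19 45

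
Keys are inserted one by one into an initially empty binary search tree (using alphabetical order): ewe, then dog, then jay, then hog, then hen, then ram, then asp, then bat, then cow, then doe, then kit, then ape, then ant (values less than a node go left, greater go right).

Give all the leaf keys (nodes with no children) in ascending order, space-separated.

ewe: root
dog: left child of ewe (depth 1)
jay: right child of ewe (depth 1)
hog: left child of jay (depth 2)
hen: left child of hog (depth 3)
ram: right child of jay (depth 2)
asp: left child of dog (depth 2)
bat: right child of asp (depth 3)
cow: right child of bat (depth 4)
doe: right child of cow (depth 5)
kit: left child of ram (depth 3)
ape: left child of asp (depth 3)
ant: left child of ape (depth 4)

ant doe hen kit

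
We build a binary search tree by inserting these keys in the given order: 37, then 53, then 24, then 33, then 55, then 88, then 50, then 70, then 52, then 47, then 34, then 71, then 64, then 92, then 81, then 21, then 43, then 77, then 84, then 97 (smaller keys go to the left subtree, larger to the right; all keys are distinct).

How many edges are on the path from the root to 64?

Insert 37: tree is empty, so 37 becomes the root.
Insert 53: 53 > 37 → go right. Place as right child of 37.
Insert 24: 24 < 37 → go left. Place as left child of 37.
Insert 33: 33 < 37 → go left; 33 > 24 → go right. Place as right child of 24.
Insert 55: 55 > 37 → go right; 55 > 53 → go right. Place as right child of 53.
Insert 88: 88 > 37 → go right; 88 > 53 → go right; 88 > 55 → go right. Place as right child of 55.
Insert 50: 50 > 37 → go right; 50 < 53 → go left. Place as left child of 53.
Insert 70: 70 > 37 → go right; 70 > 53 → go right; 70 > 55 → go right; 70 < 88 → go left. Place as left child of 88.
Insert 52: 52 > 37 → go right; 52 < 53 → go left; 52 > 50 → go right. Place as right child of 50.
Insert 47: 47 > 37 → go right; 47 < 53 → go left; 47 < 50 → go left. Place as left child of 50.
Insert 34: 34 < 37 → go left; 34 > 24 → go right; 34 > 33 → go right. Place as right child of 33.
Insert 71: 71 > 37 → go right; 71 > 53 → go right; 71 > 55 → go right; 71 < 88 → go left; 71 > 70 → go right. Place as right child of 70.
Insert 64: 64 > 37 → go right; 64 > 53 → go right; 64 > 55 → go right; 64 < 88 → go left; 64 < 70 → go left. Place as left child of 70.
Insert 92: 92 > 37 → go right; 92 > 53 → go right; 92 > 55 → go right; 92 > 88 → go right. Place as right child of 88.
Insert 81: 81 > 37 → go right; 81 > 53 → go right; 81 > 55 → go right; 81 < 88 → go left; 81 > 70 → go right; 81 > 71 → go right. Place as right child of 71.
Insert 21: 21 < 37 → go left; 21 < 24 → go left. Place as left child of 24.
Insert 43: 43 > 37 → go right; 43 < 53 → go left; 43 < 50 → go left; 43 < 47 → go left. Place as left child of 47.
Insert 77: 77 > 37 → go right; 77 > 53 → go right; 77 > 55 → go right; 77 < 88 → go left; 77 > 70 → go right; 77 > 71 → go right; 77 < 81 → go left. Place as left child of 81.
Insert 84: 84 > 37 → go right; 84 > 53 → go right; 84 > 55 → go right; 84 < 88 → go left; 84 > 70 → go right; 84 > 71 → go right; 84 > 81 → go right. Place as right child of 81.
Insert 97: 97 > 37 → go right; 97 > 53 → go right; 97 > 55 → go right; 97 > 88 → go right; 97 > 92 → go right. Place as right child of 92.

Path to 64: 37 → 53 → 55 → 88 → 70 → 64, which is 5 edges.

5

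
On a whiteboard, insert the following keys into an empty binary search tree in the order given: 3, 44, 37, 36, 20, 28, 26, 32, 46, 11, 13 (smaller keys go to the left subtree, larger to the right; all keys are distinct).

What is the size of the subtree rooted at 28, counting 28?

Insert 3: tree is empty, so 3 becomes the root.
Insert 44: 44 > 3 → go right. Place as right child of 3.
Insert 37: 37 > 3 → go right; 37 < 44 → go left. Place as left child of 44.
Insert 36: 36 > 3 → go right; 36 < 44 → go left; 36 < 37 → go left. Place as left child of 37.
Insert 20: 20 > 3 → go right; 20 < 44 → go left; 20 < 37 → go left; 20 < 36 → go left. Place as left child of 36.
Insert 28: 28 > 3 → go right; 28 < 44 → go left; 28 < 37 → go left; 28 < 36 → go left; 28 > 20 → go right. Place as right child of 20.
Insert 26: 26 > 3 → go right; 26 < 44 → go left; 26 < 37 → go left; 26 < 36 → go left; 26 > 20 → go right; 26 < 28 → go left. Place as left child of 28.
Insert 32: 32 > 3 → go right; 32 < 44 → go left; 32 < 37 → go left; 32 < 36 → go left; 32 > 20 → go right; 32 > 28 → go right. Place as right child of 28.
Insert 46: 46 > 3 → go right; 46 > 44 → go right. Place as right child of 44.
Insert 11: 11 > 3 → go right; 11 < 44 → go left; 11 < 37 → go left; 11 < 36 → go left; 11 < 20 → go left. Place as left child of 20.
Insert 13: 13 > 3 → go right; 13 < 44 → go left; 13 < 37 → go left; 13 < 36 → go left; 13 < 20 → go left; 13 > 11 → go right. Place as right child of 11.

Subtree rooted at 28 contains: 28, 26, 32 — 3 nodes.

3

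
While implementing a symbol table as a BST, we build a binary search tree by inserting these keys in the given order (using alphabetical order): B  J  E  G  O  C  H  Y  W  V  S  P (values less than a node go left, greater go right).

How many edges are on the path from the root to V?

Insert B: tree is empty, so B becomes the root.
Insert J: J > B → go right. Place as right child of B.
Insert E: E > B → go right; E < J → go left. Place as left child of J.
Insert G: G > B → go right; G < J → go left; G > E → go right. Place as right child of E.
Insert O: O > B → go right; O > J → go right. Place as right child of J.
Insert C: C > B → go right; C < J → go left; C < E → go left. Place as left child of E.
Insert H: H > B → go right; H < J → go left; H > E → go right; H > G → go right. Place as right child of G.
Insert Y: Y > B → go right; Y > J → go right; Y > O → go right. Place as right child of O.
Insert W: W > B → go right; W > J → go right; W > O → go right; W < Y → go left. Place as left child of Y.
Insert V: V > B → go right; V > J → go right; V > O → go right; V < Y → go left; V < W → go left. Place as left child of W.
Insert S: S > B → go right; S > J → go right; S > O → go right; S < Y → go left; S < W → go left; S < V → go left. Place as left child of V.
Insert P: P > B → go right; P > J → go right; P > O → go right; P < Y → go left; P < W → go left; P < V → go left; P < S → go left. Place as left child of S.

Path to V: B → J → O → Y → W → V, which is 5 edges.

5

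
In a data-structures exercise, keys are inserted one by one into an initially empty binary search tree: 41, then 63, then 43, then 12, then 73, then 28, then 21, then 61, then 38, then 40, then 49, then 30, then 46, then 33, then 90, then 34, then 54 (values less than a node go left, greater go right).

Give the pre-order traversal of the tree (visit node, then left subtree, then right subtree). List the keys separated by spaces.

41: root
63: right child of 41 (depth 1)
43: left child of 63 (depth 2)
12: left child of 41 (depth 1)
73: right child of 63 (depth 2)
28: right child of 12 (depth 2)
21: left child of 28 (depth 3)
61: right child of 43 (depth 3)
38: right child of 28 (depth 3)
40: right child of 38 (depth 4)
49: left child of 61 (depth 4)
30: left child of 38 (depth 4)
46: left child of 49 (depth 5)
33: right child of 30 (depth 5)
90: right child of 73 (depth 3)
34: right child of 33 (depth 6)
54: right child of 49 (depth 5)

41 12 28 21 38 30 33 34 40 63 43 61 49 46 54 73 90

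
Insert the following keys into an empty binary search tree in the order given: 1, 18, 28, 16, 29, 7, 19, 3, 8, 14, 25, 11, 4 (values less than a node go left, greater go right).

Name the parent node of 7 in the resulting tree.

16

1: root
18: right child of 1 (depth 1)
28: right child of 18 (depth 2)
16: left child of 18 (depth 2)
29: right child of 28 (depth 3)
7: left child of 16 (depth 3)
19: left child of 28 (depth 3)
3: left child of 7 (depth 4)
8: right child of 7 (depth 4)
14: right child of 8 (depth 5)
25: right child of 19 (depth 4)
11: left child of 14 (depth 6)
4: right child of 3 (depth 5)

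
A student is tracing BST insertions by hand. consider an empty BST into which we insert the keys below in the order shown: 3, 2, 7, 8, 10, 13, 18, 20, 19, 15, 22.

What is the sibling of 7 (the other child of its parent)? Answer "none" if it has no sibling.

2

3: root
2: left child of 3 (depth 1)
7: right child of 3 (depth 1)
8: right child of 7 (depth 2)
10: right child of 8 (depth 3)
13: right child of 10 (depth 4)
18: right child of 13 (depth 5)
20: right child of 18 (depth 6)
19: left child of 20 (depth 7)
15: left child of 18 (depth 6)
22: right child of 20 (depth 7)

7's parent is 3; the other child of 3 is 2.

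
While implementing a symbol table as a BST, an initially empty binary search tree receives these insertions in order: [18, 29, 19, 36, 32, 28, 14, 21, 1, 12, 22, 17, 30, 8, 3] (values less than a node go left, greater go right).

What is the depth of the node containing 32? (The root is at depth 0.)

3

18: root
29: right child of 18 (depth 1)
19: left child of 29 (depth 2)
36: right child of 29 (depth 2)
32: left child of 36 (depth 3)
28: right child of 19 (depth 3)
14: left child of 18 (depth 1)
21: left child of 28 (depth 4)
1: left child of 14 (depth 2)
12: right child of 1 (depth 3)
22: right child of 21 (depth 5)
17: right child of 14 (depth 2)
30: left child of 32 (depth 4)
8: left child of 12 (depth 4)
3: left child of 8 (depth 5)

Path to 32: 18 → 29 → 36 → 32, which is 3 edges.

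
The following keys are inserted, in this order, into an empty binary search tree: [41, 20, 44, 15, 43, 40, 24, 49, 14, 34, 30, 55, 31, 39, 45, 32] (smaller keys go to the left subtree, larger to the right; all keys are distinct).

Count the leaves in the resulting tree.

Resulting structure (node: left, right):
  41: L=20, R=44
  20: L=15, R=40
  44: L=43, R=49
  15: L=14, R=–
  43: L=–, R=–
  40: L=24, R=–
  24: L=–, R=34
  49: L=45, R=55
  14: L=–, R=–
  34: L=30, R=39
  30: L=–, R=31
  55: L=–, R=–
  31: L=–, R=32
  39: L=–, R=–
  45: L=–, R=–
  32: L=–, R=–

Leaves: 14, 32, 39, 43, 45, 55 — 6 in total.

6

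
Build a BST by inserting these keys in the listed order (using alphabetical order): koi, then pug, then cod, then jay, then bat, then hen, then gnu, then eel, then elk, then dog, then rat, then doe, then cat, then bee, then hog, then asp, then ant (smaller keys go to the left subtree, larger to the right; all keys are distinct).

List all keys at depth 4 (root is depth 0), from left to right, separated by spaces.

ant bee gnu hog

Insert koi: tree is empty, so koi becomes the root.
Insert pug: pug > koi → go right. Place as right child of koi.
Insert cod: cod < koi → go left. Place as left child of koi.
Insert jay: jay < koi → go left; jay > cod → go right. Place as right child of cod.
Insert bat: bat < koi → go left; bat < cod → go left. Place as left child of cod.
Insert hen: hen < koi → go left; hen > cod → go right; hen < jay → go left. Place as left child of jay.
Insert gnu: gnu < koi → go left; gnu > cod → go right; gnu < jay → go left; gnu < hen → go left. Place as left child of hen.
Insert eel: eel < koi → go left; eel > cod → go right; eel < jay → go left; eel < hen → go left; eel < gnu → go left. Place as left child of gnu.
Insert elk: elk < koi → go left; elk > cod → go right; elk < jay → go left; elk < hen → go left; elk < gnu → go left; elk > eel → go right. Place as right child of eel.
Insert dog: dog < koi → go left; dog > cod → go right; dog < jay → go left; dog < hen → go left; dog < gnu → go left; dog < eel → go left. Place as left child of eel.
Insert rat: rat > koi → go right; rat > pug → go right. Place as right child of pug.
Insert doe: doe < koi → go left; doe > cod → go right; doe < jay → go left; doe < hen → go left; doe < gnu → go left; doe < eel → go left; doe < dog → go left. Place as left child of dog.
Insert cat: cat < koi → go left; cat < cod → go left; cat > bat → go right. Place as right child of bat.
Insert bee: bee < koi → go left; bee < cod → go left; bee > bat → go right; bee < cat → go left. Place as left child of cat.
Insert hog: hog < koi → go left; hog > cod → go right; hog < jay → go left; hog > hen → go right. Place as right child of hen.
Insert asp: asp < koi → go left; asp < cod → go left; asp < bat → go left. Place as left child of bat.
Insert ant: ant < koi → go left; ant < cod → go left; ant < bat → go left; ant < asp → go left. Place as left child of asp.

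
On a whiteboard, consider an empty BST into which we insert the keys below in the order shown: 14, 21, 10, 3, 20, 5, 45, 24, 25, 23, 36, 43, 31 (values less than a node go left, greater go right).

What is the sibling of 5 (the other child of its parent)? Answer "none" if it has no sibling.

14: root
21: right child of 14 (depth 1)
10: left child of 14 (depth 1)
3: left child of 10 (depth 2)
20: left child of 21 (depth 2)
5: right child of 3 (depth 3)
45: right child of 21 (depth 2)
24: left child of 45 (depth 3)
25: right child of 24 (depth 4)
23: left child of 24 (depth 4)
36: right child of 25 (depth 5)
43: right child of 36 (depth 6)
31: left child of 36 (depth 6)

5's parent is 3, which has only one child.

none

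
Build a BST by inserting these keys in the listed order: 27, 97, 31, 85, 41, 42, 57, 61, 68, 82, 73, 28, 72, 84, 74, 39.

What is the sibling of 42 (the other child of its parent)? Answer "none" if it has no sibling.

39

27: root
97: right child of 27 (depth 1)
31: left child of 97 (depth 2)
85: right child of 31 (depth 3)
41: left child of 85 (depth 4)
42: right child of 41 (depth 5)
57: right child of 42 (depth 6)
61: right child of 57 (depth 7)
68: right child of 61 (depth 8)
82: right child of 68 (depth 9)
73: left child of 82 (depth 10)
28: left child of 31 (depth 3)
72: left child of 73 (depth 11)
84: right child of 82 (depth 10)
74: right child of 73 (depth 11)
39: left child of 41 (depth 5)

42's parent is 41; the other child of 41 is 39.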